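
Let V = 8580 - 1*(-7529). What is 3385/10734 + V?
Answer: 172917391/10734 ≈ 16109.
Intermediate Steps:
V = 16109 (V = 8580 + 7529 = 16109)
3385/10734 + V = 3385/10734 + 16109 = 172917391/10734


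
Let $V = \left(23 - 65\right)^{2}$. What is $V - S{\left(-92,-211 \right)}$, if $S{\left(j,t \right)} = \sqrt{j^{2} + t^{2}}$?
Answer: $1764 - \sqrt{52985} \approx 1533.8$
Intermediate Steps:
$V = 1764$ ($V = \left(-42\right)^{2} = 1764$)
$V - S{\left(-92,-211 \right)} = 1764 - \sqrt{\left(-92\right)^{2} + \left(-211\right)^{2}} = 1764 - \sqrt{8464 + 44521} = 1764 - \sqrt{52985}$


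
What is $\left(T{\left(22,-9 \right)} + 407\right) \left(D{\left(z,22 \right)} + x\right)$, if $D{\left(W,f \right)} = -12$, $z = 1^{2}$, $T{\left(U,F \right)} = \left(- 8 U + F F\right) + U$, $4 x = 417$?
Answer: $\frac{61623}{2} \approx 30812.0$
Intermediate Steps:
$x = \frac{417}{4}$ ($x = \frac{1}{4} \cdot 417 = \frac{417}{4} \approx 104.25$)
$T{\left(U,F \right)} = F^{2} - 7 U$ ($T{\left(U,F \right)} = \left(- 8 U + F^{2}\right) + U = \left(F^{2} - 8 U\right) + U = F^{2} - 7 U$)
$z = 1$
$\left(T{\left(22,-9 \right)} + 407\right) \left(D{\left(z,22 \right)} + x\right) = \left(\left(\left(-9\right)^{2} - 154\right) + 407\right) \left(-12 + \frac{417}{4}\right) = \left(\left(81 - 154\right) + 407\right) \frac{369}{4} = \left(-73 + 407\right) \frac{369}{4} = 334 \cdot \frac{369}{4} = \frac{61623}{2}$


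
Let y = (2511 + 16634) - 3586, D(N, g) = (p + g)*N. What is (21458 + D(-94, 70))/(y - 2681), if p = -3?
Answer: 7580/6439 ≈ 1.1772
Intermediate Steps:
D(N, g) = N*(-3 + g) (D(N, g) = (-3 + g)*N = N*(-3 + g))
y = 15559 (y = 19145 - 3586 = 15559)
(21458 + D(-94, 70))/(y - 2681) = (21458 - 94*(-3 + 70))/(15559 - 2681) = (21458 - 94*67)/12878 = (21458 - 6298)*(1/12878) = 15160*(1/12878) = 7580/6439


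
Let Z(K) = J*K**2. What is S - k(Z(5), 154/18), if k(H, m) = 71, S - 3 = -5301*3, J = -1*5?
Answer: -15971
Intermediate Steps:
J = -5
S = -15900 (S = 3 - 5301*3 = 3 - 15903 = -15900)
Z(K) = -5*K**2
S - k(Z(5), 154/18) = -15900 - 1*71 = -15900 - 71 = -15971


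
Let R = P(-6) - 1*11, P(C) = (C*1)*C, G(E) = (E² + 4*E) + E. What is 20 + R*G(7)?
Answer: 2120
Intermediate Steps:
G(E) = E² + 5*E
P(C) = C² (P(C) = C*C = C²)
R = 25 (R = (-6)² - 1*11 = 36 - 11 = 25)
20 + R*G(7) = 20 + 25*(7*(5 + 7)) = 20 + 25*(7*12) = 20 + 25*84 = 20 + 2100 = 2120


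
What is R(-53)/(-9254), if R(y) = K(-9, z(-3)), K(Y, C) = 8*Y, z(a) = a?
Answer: 36/4627 ≈ 0.0077804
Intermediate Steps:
R(y) = -72 (R(y) = 8*(-9) = -72)
R(-53)/(-9254) = -72/(-9254) = -72*(-1/9254) = 36/4627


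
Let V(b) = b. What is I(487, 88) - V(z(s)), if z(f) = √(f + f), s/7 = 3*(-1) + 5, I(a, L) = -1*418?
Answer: -418 - 2*√7 ≈ -423.29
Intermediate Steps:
I(a, L) = -418
s = 14 (s = 7*(3*(-1) + 5) = 7*(-3 + 5) = 7*2 = 14)
z(f) = √2*√f (z(f) = √(2*f) = √2*√f)
I(487, 88) - V(z(s)) = -418 - √2*√14 = -418 - 2*√7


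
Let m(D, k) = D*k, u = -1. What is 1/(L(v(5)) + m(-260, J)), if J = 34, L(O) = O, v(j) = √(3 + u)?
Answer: -4420/39072799 - √2/78145598 ≈ -0.00011314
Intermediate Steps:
v(j) = √2 (v(j) = √(3 - 1) = √2)
1/(L(v(5)) + m(-260, J)) = 1/(√2 - 260*34) = 1/(√2 - 8840) = 1/(-8840 + √2)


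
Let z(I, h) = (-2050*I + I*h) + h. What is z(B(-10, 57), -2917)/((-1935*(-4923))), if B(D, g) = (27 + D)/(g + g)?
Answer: -416977/1085964570 ≈ -0.00038397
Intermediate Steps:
B(D, g) = (27 + D)/(2*g) (B(D, g) = (27 + D)/((2*g)) = (27 + D)*(1/(2*g)) = (27 + D)/(2*g))
z(I, h) = h - 2050*I + I*h
z(B(-10, 57), -2917)/((-1935*(-4923))) = (-2917 - 1025*(27 - 10)/57 + ((½)*(27 - 10)/57)*(-2917))/((-1935*(-4923))) = (-2917 - 1025*17/57 + ((½)*(1/57)*17)*(-2917))/9526005 = (-2917 - 2050*17/114 + (17/114)*(-2917))*(1/9526005) = (-2917 - 17425/57 - 49589/114)*(1/9526005) = -416977/114*1/9526005 = -416977/1085964570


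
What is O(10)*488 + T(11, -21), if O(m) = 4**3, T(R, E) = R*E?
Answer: 31001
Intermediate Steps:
T(R, E) = E*R
O(m) = 64
O(10)*488 + T(11, -21) = 64*488 - 21*11 = 31232 - 231 = 31001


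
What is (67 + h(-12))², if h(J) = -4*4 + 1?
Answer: 2704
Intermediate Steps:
h(J) = -15 (h(J) = -16 + 1 = -15)
(67 + h(-12))² = (67 - 15)² = 52² = 2704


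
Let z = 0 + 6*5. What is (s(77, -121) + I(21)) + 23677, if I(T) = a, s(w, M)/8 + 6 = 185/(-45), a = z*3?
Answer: 213175/9 ≈ 23686.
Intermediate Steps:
z = 30 (z = 0 + 30 = 30)
a = 90 (a = 30*3 = 90)
s(w, M) = -728/9 (s(w, M) = -48 + 8*(185/(-45)) = -48 + 8*(185*(-1/45)) = -48 + 8*(-37/9) = -48 - 296/9 = -728/9)
I(T) = 90
(s(77, -121) + I(21)) + 23677 = (-728/9 + 90) + 23677 = 82/9 + 23677 = 213175/9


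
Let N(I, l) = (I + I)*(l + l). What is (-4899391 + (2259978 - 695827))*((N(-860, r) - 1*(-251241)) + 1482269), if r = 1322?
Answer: 9385932350800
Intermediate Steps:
N(I, l) = 4*I*l (N(I, l) = (2*I)*(2*l) = 4*I*l)
(-4899391 + (2259978 - 695827))*((N(-860, r) - 1*(-251241)) + 1482269) = (-4899391 + (2259978 - 695827))*((4*(-860)*1322 - 1*(-251241)) + 1482269) = (-4899391 + 1564151)*((-4547680 + 251241) + 1482269) = -3335240*(-4296439 + 1482269) = -3335240*(-2814170) = 9385932350800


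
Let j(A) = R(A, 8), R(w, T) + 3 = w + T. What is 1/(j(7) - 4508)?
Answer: -1/4496 ≈ -0.00022242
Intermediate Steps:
R(w, T) = -3 + T + w (R(w, T) = -3 + (w + T) = -3 + (T + w) = -3 + T + w)
j(A) = 5 + A (j(A) = -3 + 8 + A = 5 + A)
1/(j(7) - 4508) = 1/((5 + 7) - 4508) = 1/(12 - 4508) = 1/(-4496) = -1/4496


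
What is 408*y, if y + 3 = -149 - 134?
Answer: -116688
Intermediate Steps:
y = -286 (y = -3 + (-149 - 134) = -3 - 283 = -286)
408*y = 408*(-286) = -116688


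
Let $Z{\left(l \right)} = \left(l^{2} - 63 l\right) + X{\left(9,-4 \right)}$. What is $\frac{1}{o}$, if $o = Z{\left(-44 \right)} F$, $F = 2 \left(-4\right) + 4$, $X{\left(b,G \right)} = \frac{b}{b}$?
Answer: $- \frac{1}{18836} \approx -5.309 \cdot 10^{-5}$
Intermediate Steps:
$X{\left(b,G \right)} = 1$
$Z{\left(l \right)} = 1 + l^{2} - 63 l$ ($Z{\left(l \right)} = \left(l^{2} - 63 l\right) + 1 = 1 + l^{2} - 63 l$)
$F = -4$ ($F = -8 + 4 = -4$)
$o = -18836$ ($o = \left(1 + \left(-44\right)^{2} - -2772\right) \left(-4\right) = \left(1 + 1936 + 2772\right) \left(-4\right) = 4709 \left(-4\right) = -18836$)
$\frac{1}{o} = \frac{1}{-18836} = - \frac{1}{18836}$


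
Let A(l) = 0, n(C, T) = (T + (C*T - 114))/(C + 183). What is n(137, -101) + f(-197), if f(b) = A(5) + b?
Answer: -19273/80 ≈ -240.91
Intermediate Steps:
n(C, T) = (-114 + T + C*T)/(183 + C) (n(C, T) = (T + (-114 + C*T))/(183 + C) = (-114 + T + C*T)/(183 + C))
f(b) = b (f(b) = 0 + b = b)
n(137, -101) + f(-197) = (-114 - 101 + 137*(-101))/(183 + 137) - 197 = (-114 - 101 - 13837)/320 - 197 = (1/320)*(-14052) - 197 = -3513/80 - 197 = -19273/80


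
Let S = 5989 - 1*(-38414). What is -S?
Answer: -44403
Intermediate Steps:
S = 44403 (S = 5989 + 38414 = 44403)
-S = -1*44403 = -44403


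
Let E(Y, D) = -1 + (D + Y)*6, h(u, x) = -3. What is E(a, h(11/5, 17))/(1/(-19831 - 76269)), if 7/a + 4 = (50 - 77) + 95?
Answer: 14102675/8 ≈ 1.7628e+6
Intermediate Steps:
a = 7/64 (a = 7/(-4 + ((50 - 77) + 95)) = 7/(-4 + (-27 + 95)) = 7/(-4 + 68) = 7/64 ≈ 0.10938)
E(Y, D) = -1 + 6*D + 6*Y (E(Y, D) = -1 + (6*D + 6*Y) = -1 + 6*D + 6*Y)
E(a, h(11/5, 17))/(1/(-19831 - 76269)) = (-1 + 6*(-3) + 6*(7/64))/(1/(-19831 - 76269)) = (-1 - 18 + 21/32)/(1/(-96100)) = -587/(32*(-1/96100)) = -587/32*(-96100) = 14102675/8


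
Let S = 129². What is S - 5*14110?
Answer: -53909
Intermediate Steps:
S = 16641
S - 5*14110 = 16641 - 5*14110 = 16641 - 70550 = -53909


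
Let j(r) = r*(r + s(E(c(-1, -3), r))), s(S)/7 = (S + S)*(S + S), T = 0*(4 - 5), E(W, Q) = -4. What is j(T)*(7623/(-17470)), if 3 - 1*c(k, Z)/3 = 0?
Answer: 0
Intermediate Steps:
c(k, Z) = 9 (c(k, Z) = 9 - 3*0 = 9 + 0 = 9)
T = 0 (T = 0*(-1) = 0)
s(S) = 28*S² (s(S) = 7*((S + S)*(S + S)) = 7*((2*S)*(2*S)) = 7*(4*S²) = 28*S²)
j(r) = r*(448 + r) (j(r) = r*(r + 28*(-4)²) = r*(r + 28*16) = r*(r + 448) = r*(448 + r))
j(T)*(7623/(-17470)) = (0*(448 + 0))*(7623/(-17470)) = (0*448)*(7623*(-1/17470)) = 0*(-7623/17470) = 0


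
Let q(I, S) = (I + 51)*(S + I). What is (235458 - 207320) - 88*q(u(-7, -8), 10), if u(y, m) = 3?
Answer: -33638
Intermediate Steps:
q(I, S) = (51 + I)*(I + S)
(235458 - 207320) - 88*q(u(-7, -8), 10) = (235458 - 207320) - 88*(3**2 + 51*3 + 51*10 + 3*10) = 28138 - 88*(9 + 153 + 510 + 30) = 28138 - 88*702 = 28138 - 1*61776 = 28138 - 61776 = -33638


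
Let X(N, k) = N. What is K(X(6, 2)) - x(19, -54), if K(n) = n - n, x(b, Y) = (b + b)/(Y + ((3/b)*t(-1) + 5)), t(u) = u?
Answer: 361/467 ≈ 0.77302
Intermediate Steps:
x(b, Y) = 2*b/(5 + Y - 3/b) (x(b, Y) = (b + b)/(Y + ((3/b)*(-1) + 5)) = (2*b)/(Y + (-3/b + 5)) = (2*b)/(Y + (5 - 3/b)) = (2*b)/(5 + Y - 3/b) = 2*b/(5 + Y - 3/b))
K(n) = 0
K(X(6, 2)) - x(19, -54) = 0 - 2*19²/(-3 + 5*19 - 54*19) = 0 - 2*361/(-3 + 95 - 1026) = 0 - 2*361/(-934) = 0 - 2*361*(-1)/934 = 0 - 1*(-361/467) = 0 + 361/467 = 361/467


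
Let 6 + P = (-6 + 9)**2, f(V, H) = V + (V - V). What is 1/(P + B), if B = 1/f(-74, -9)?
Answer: 74/221 ≈ 0.33484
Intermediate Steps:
f(V, H) = V (f(V, H) = V + 0 = V)
P = 3 (P = -6 + (-6 + 9)**2 = -6 + 3**2 = -6 + 9 = 3)
B = -1/74 (B = 1/(-74) = -1/74 ≈ -0.013514)
1/(P + B) = 1/(3 - 1/74) = 1/(221/74) = 74/221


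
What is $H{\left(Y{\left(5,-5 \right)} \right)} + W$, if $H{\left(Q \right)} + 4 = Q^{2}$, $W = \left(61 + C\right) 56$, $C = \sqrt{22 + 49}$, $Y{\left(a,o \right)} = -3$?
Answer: $3421 + 56 \sqrt{71} \approx 3892.9$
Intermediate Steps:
$C = \sqrt{71} \approx 8.4261$
$W = 3416 + 56 \sqrt{71}$ ($W = \left(61 + \sqrt{71}\right) 56 = 3416 + 56 \sqrt{71} \approx 3887.9$)
$H{\left(Q \right)} = -4 + Q^{2}$
$H{\left(Y{\left(5,-5 \right)} \right)} + W = \left(-4 + \left(-3\right)^{2}\right) + \left(3416 + 56 \sqrt{71}\right) = \left(-4 + 9\right) + \left(3416 + 56 \sqrt{71}\right) = 5 + \left(3416 + 56 \sqrt{71}\right) = 3421 + 56 \sqrt{71}$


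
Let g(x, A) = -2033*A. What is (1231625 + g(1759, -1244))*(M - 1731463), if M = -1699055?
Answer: -12901070140686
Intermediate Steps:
(1231625 + g(1759, -1244))*(M - 1731463) = (1231625 - 2033*(-1244))*(-1699055 - 1731463) = (1231625 + 2529052)*(-3430518) = 3760677*(-3430518) = -12901070140686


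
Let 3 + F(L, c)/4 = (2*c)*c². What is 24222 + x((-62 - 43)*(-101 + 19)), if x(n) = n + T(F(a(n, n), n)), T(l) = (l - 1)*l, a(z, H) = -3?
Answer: 26073472966030370827832988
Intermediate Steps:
F(L, c) = -12 + 8*c³ (F(L, c) = -12 + 4*((2*c)*c²) = -12 + 4*(2*c³) = -12 + 8*c³)
T(l) = l*(-1 + l) (T(l) = (-1 + l)*l = l*(-1 + l))
x(n) = n + (-13 + 8*n³)*(-12 + 8*n³) (x(n) = n + (-12 + 8*n³)*(-1 + (-12 + 8*n³)) = n + (-12 + 8*n³)*(-13 + 8*n³) = n + (-13 + 8*n³)*(-12 + 8*n³))
24222 + x((-62 - 43)*(-101 + 19)) = 24222 + (156 + (-62 - 43)*(-101 + 19) - 200*(-101 + 19)³*(-62 - 43)³ + 64*((-62 - 43)*(-101 + 19))⁶) = 24222 + (156 - 105*(-82) - 200*(-105*(-82))³ + 64*(-105*(-82))⁶) = 24222 + (156 + 8610 - 200*8610³ + 64*8610⁶) = 24222 + (156 + 8610 - 200*638277381000 + 64*407398015096219161000000) = 24222 + (156 + 8610 - 127655476200000 + 26073472966158026304000000) = 24222 + 26073472966030370827808766 = 26073472966030370827832988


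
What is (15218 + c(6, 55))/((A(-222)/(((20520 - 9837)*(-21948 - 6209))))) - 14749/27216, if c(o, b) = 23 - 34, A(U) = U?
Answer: 80111790247661/3888 ≈ 2.0605e+10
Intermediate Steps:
c(o, b) = -11
(15218 + c(6, 55))/((A(-222)/(((20520 - 9837)*(-21948 - 6209))))) - 14749/27216 = (15218 - 11)/((-222*1/((-21948 - 6209)*(20520 - 9837)))) - 14749/27216 = 15207/((-222/(10683*(-28157)))) - 14749*1/27216 = 15207/((-222/(-300801231))) - 2107/3888 = 15207/((-222*(-1/300801231))) - 2107/3888 = 15207/(2/2709921) - 2107/3888 = 15207*(2709921/2) - 2107/3888 = 41209768647/2 - 2107/3888 = 80111790247661/3888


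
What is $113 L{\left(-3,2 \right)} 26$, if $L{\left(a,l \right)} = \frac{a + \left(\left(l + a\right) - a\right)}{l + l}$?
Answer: $- \frac{1469}{2} \approx -734.5$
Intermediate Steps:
$L{\left(a,l \right)} = \frac{a + l}{2 l}$ ($L{\left(a,l \right)} = \frac{a + \left(\left(a + l\right) - a\right)}{2 l} = \left(a + l\right) \frac{1}{2 l} = \frac{a + l}{2 l}$)
$113 L{\left(-3,2 \right)} 26 = 113 \frac{-3 + 2}{2 \cdot 2} \cdot 26 = 113 \cdot \frac{1}{2} \cdot \frac{1}{2} \left(-1\right) 26 = 113 \left(\left(- \frac{1}{4}\right) 26\right) = 113 \left(- \frac{13}{2}\right) = - \frac{1469}{2}$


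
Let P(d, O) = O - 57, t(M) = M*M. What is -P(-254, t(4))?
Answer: 41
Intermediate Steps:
t(M) = M²
P(d, O) = -57 + O
-P(-254, t(4)) = -(-57 + 4²) = -(-57 + 16) = -1*(-41) = 41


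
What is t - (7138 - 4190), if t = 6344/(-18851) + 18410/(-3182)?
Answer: -88599858827/29991941 ≈ -2954.1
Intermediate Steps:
t = -183616759/29991941 (t = 6344*(-1/18851) + 18410*(-1/3182) = -6344/18851 - 9205/1591 = -183616759/29991941 ≈ -6.1222)
t - (7138 - 4190) = -183616759/29991941 - (7138 - 4190) = -183616759/29991941 - 1*2948 = -183616759/29991941 - 2948 = -88599858827/29991941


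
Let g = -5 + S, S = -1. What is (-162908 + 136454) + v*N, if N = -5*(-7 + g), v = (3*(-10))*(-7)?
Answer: -12804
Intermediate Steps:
g = -6 (g = -5 - 1 = -6)
v = 210 (v = -30*(-7) = 210)
N = 65 (N = -5*(-7 - 6) = -5*(-13) = 65)
(-162908 + 136454) + v*N = (-162908 + 136454) + 210*65 = -26454 + 13650 = -12804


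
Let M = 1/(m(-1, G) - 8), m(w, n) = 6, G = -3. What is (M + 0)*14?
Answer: -7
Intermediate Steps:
M = -1/2 (M = 1/(6 - 8) = 1/(-2) = -1/2 ≈ -0.50000)
(M + 0)*14 = (-1/2 + 0)*14 = -1/2*14 = -7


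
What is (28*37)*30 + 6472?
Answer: 37552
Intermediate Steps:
(28*37)*30 + 6472 = 1036*30 + 6472 = 31080 + 6472 = 37552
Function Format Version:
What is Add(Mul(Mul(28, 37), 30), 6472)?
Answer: 37552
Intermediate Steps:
Add(Mul(Mul(28, 37), 30), 6472) = Add(Mul(1036, 30), 6472) = Add(31080, 6472) = 37552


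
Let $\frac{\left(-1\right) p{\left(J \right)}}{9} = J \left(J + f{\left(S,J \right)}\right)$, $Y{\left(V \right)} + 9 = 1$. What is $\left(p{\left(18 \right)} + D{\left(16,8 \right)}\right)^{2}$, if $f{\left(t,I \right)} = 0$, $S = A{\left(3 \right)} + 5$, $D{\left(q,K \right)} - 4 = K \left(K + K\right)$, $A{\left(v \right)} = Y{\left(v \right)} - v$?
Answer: $7750656$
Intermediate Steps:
$Y{\left(V \right)} = -8$ ($Y{\left(V \right)} = -9 + 1 = -8$)
$A{\left(v \right)} = -8 - v$
$D{\left(q,K \right)} = 4 + 2 K^{2}$ ($D{\left(q,K \right)} = 4 + K \left(K + K\right) = 4 + K 2 K = 4 + 2 K^{2}$)
$S = -6$ ($S = \left(-8 - 3\right) + 5 = -11 + 5 = -6$)
$p{\left(J \right)} = - 9 J^{2}$ ($p{\left(J \right)} = - 9 J \left(J + 0\right) = - 9 J J = - 9 J^{2}$)
$\left(p{\left(18 \right)} + D{\left(16,8 \right)}\right)^{2} = \left(- 9 \cdot 18^{2} + \left(4 + 2 \cdot 8^{2}\right)\right)^{2} = \left(\left(-9\right) 324 + \left(4 + 2 \cdot 64\right)\right)^{2} = \left(-2916 + \left(4 + 128\right)\right)^{2} = \left(-2916 + 132\right)^{2} = \left(-2784\right)^{2} = 7750656$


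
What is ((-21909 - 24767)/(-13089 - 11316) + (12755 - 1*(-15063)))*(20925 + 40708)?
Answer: 41845415089478/24405 ≈ 1.7146e+9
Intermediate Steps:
((-21909 - 24767)/(-13089 - 11316) + (12755 - 1*(-15063)))*(20925 + 40708) = (-46676/(-24405) + (12755 + 15063))*61633 = (-46676*(-1/24405) + 27818)*61633 = (46676/24405 + 27818)*61633 = (678944966/24405)*61633 = 41845415089478/24405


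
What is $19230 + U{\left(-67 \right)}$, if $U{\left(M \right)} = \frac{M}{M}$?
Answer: $19231$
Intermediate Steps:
$U{\left(M \right)} = 1$
$19230 + U{\left(-67 \right)} = 19230 + 1 = 19231$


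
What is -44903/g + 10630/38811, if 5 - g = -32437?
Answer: -155319097/139900718 ≈ -1.1102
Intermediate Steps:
g = 32442 (g = 5 - 1*(-32437) = 5 + 32437 = 32442)
-44903/g + 10630/38811 = -44903/32442 + 10630/38811 = -155319097/139900718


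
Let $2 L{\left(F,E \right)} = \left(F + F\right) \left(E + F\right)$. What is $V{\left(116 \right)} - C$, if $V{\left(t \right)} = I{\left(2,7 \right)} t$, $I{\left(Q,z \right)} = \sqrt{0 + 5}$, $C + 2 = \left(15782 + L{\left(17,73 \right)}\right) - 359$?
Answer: $-16951 + 116 \sqrt{5} \approx -16692.0$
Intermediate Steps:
$L{\left(F,E \right)} = F \left(E + F\right)$ ($L{\left(F,E \right)} = \frac{\left(F + F\right) \left(E + F\right)}{2} = \frac{2 F \left(E + F\right)}{2} = F \left(E + F\right)$)
$C = 16951$ ($C = -2 + \left(\left(15782 + 17 \left(73 + 17\right)\right) - 359\right) = -2 + \left(\left(15782 + 17 \cdot 90\right) - 359\right) = -2 + \left(\left(15782 + 1530\right) - 359\right) = -2 + \left(17312 - 359\right) = -2 + 16953 = 16951$)
$I{\left(Q,z \right)} = \sqrt{5}$
$V{\left(t \right)} = t \sqrt{5}$ ($V{\left(t \right)} = \sqrt{5} t = t \sqrt{5}$)
$V{\left(116 \right)} - C = 116 \sqrt{5} - 16951 = -16951 + 116 \sqrt{5}$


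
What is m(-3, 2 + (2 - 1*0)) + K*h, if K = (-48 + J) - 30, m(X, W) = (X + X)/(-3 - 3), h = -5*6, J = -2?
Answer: 2401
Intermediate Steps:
h = -30
m(X, W) = -X/3 (m(X, W) = (2*X)/(-6) = (2*X)*(-1/6) = -X/3)
K = -80 (K = (-48 - 2) - 30 = -50 - 30 = -80)
m(-3, 2 + (2 - 1*0)) + K*h = -1/3*(-3) - 80*(-30) = 1 + 2400 = 2401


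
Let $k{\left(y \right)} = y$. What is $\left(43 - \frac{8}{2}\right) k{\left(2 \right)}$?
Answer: $78$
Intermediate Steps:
$\left(43 - \frac{8}{2}\right) k{\left(2 \right)} = \left(43 - \frac{8}{2}\right) 2 = \left(43 - 4\right) 2 = 39 \cdot 2 = 78$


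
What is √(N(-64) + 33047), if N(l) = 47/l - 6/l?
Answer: √2114967/8 ≈ 181.79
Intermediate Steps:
N(l) = 41/l
√(N(-64) + 33047) = √(41/(-64) + 33047) = √(41*(-1/64) + 33047) = √(-41/64 + 33047) = √(2114967/64) = √2114967/8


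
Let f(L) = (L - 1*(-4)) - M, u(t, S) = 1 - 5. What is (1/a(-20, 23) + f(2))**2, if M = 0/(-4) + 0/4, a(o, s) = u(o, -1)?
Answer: 529/16 ≈ 33.063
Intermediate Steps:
u(t, S) = -4
a(o, s) = -4
M = 0 (M = 0*(-1/4) + 0*(1/4) = 0 + 0 = 0)
f(L) = 4 + L (f(L) = (L - 1*(-4)) - 1*0 = (L + 4) + 0 = (4 + L) + 0 = 4 + L)
(1/a(-20, 23) + f(2))**2 = (1/(-4) + (4 + 2))**2 = (-1/4 + 6)**2 = (23/4)**2 = 529/16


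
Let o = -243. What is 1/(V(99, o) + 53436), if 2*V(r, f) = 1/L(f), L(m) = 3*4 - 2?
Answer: 20/1068721 ≈ 1.8714e-5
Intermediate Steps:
L(m) = 10 (L(m) = 12 - 2 = 10)
V(r, f) = 1/20 (V(r, f) = (½)/10 = (½)*(⅒) = 1/20)
1/(V(99, o) + 53436) = 1/(1/20 + 53436) = 1/(1068721/20) = 20/1068721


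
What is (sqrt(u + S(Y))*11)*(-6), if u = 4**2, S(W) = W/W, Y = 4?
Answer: -66*sqrt(17) ≈ -272.13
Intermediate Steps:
S(W) = 1
u = 16
(sqrt(u + S(Y))*11)*(-6) = (sqrt(16 + 1)*11)*(-6) = (sqrt(17)*11)*(-6) = (11*sqrt(17))*(-6) = -66*sqrt(17)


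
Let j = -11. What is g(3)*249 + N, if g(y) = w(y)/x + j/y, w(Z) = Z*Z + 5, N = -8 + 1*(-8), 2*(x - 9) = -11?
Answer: 67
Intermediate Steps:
x = 7/2 (x = 9 + (½)*(-11) = 9 - 11/2 = 7/2 ≈ 3.5000)
N = -16 (N = -8 - 8 = -16)
w(Z) = 5 + Z² (w(Z) = Z² + 5 = 5 + Z²)
g(y) = 10/7 - 11/y + 2*y²/7 (g(y) = (5 + y²)/(7/2) - 11/y = (5 + y²)*(2/7) - 11/y = (10/7 + 2*y²/7) - 11/y = 10/7 - 11/y + 2*y²/7)
g(3)*249 + N = ((⅐)*(-77 + 2*3*(5 + 3²))/3)*249 - 16 = ((⅐)*(⅓)*(-77 + 2*3*(5 + 9)))*249 - 16 = ((⅐)*(⅓)*(-77 + 2*3*14))*249 - 16 = ((⅐)*(⅓)*(-77 + 84))*249 - 16 = ((⅐)*(⅓)*7)*249 - 16 = (⅓)*249 - 16 = 83 - 16 = 67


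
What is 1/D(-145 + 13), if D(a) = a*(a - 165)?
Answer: 1/39204 ≈ 2.5508e-5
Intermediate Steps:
D(a) = a*(-165 + a)
1/D(-145 + 13) = 1/((-145 + 13)*(-165 + (-145 + 13))) = 1/(-132*(-165 - 132)) = 1/(-132*(-297)) = 1/39204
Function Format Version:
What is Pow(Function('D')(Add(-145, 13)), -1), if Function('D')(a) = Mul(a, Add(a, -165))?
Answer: Rational(1, 39204) ≈ 2.5508e-5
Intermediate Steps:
Function('D')(a) = Mul(a, Add(-165, a))
Pow(Function('D')(Add(-145, 13)), -1) = Pow(Mul(Add(-145, 13), Add(-165, Add(-145, 13))), -1) = Pow(Mul(-132, Add(-165, -132)), -1) = Pow(Mul(-132, -297), -1) = Pow(39204, -1) = Rational(1, 39204)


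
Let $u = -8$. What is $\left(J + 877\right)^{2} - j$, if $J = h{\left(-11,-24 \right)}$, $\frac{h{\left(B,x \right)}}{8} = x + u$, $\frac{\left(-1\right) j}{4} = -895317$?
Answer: $-3195627$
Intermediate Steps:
$j = 3581268$ ($j = \left(-4\right) \left(-895317\right) = 3581268$)
$h{\left(B,x \right)} = -64 + 8 x$ ($h{\left(B,x \right)} = 8 \left(x - 8\right) = 8 \left(-8 + x\right) = -64 + 8 x$)
$J = -256$ ($J = -64 + 8 \left(-24\right) = -64 - 192 = -256$)
$\left(J + 877\right)^{2} - j = \left(-256 + 877\right)^{2} - 3581268 = 621^{2} - 3581268 = 385641 - 3581268 = -3195627$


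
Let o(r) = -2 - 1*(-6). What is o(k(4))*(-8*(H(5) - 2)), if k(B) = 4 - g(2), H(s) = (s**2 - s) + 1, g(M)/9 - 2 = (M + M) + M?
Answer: -608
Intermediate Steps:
g(M) = 18 + 27*M (g(M) = 18 + 9*((M + M) + M) = 18 + 9*(2*M + M) = 18 + 9*(3*M) = 18 + 27*M)
H(s) = 1 + s**2 - s
k(B) = -68 (k(B) = 4 - (18 + 27*2) = 4 - (18 + 54) = 4 - 1*72 = 4 - 72 = -68)
o(r) = 4 (o(r) = -2 + 6 = 4)
o(k(4))*(-8*(H(5) - 2)) = 4*(-8*((1 + 5**2 - 1*5) - 2)) = 4*(-8*((1 + 25 - 5) - 2)) = 4*(-8*(21 - 2)) = 4*(-8*19) = 4*(-152) = -608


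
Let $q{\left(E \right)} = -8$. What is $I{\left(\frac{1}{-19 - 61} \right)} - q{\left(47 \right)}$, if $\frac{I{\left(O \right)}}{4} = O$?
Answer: $\frac{159}{20} \approx 7.95$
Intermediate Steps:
$I{\left(O \right)} = 4 O$
$I{\left(\frac{1}{-19 - 61} \right)} - q{\left(47 \right)} = \frac{4}{-19 - 61} - -8 = \frac{4}{-80} + 8 = 4 \left(- \frac{1}{80}\right) + 8 = - \frac{1}{20} + 8 = \frac{159}{20}$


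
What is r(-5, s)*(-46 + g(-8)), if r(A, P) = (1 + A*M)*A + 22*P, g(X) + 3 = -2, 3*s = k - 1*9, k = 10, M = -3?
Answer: 3706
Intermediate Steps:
s = ⅓ (s = (10 - 1*9)/3 = (10 - 9)/3 = (⅓)*1 = ⅓ ≈ 0.33333)
g(X) = -5 (g(X) = -3 - 2 = -5)
r(A, P) = 22*P + A*(1 - 3*A) (r(A, P) = (1 + A*(-3))*A + 22*P = (1 - 3*A)*A + 22*P = A*(1 - 3*A) + 22*P = 22*P + A*(1 - 3*A))
r(-5, s)*(-46 + g(-8)) = (-5 - 3*(-5)² + 22*(⅓))*(-46 - 5) = (-5 - 3*25 + 22/3)*(-51) = (-5 - 75 + 22/3)*(-51) = -218/3*(-51) = 3706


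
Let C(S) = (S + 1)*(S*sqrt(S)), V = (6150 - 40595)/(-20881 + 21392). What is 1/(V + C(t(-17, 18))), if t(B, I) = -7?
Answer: -17601395/4410780133 - 10967082*I*sqrt(7)/4410780133 ≈ -0.0039905 - 0.0065785*I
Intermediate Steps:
V = -34445/511 ≈ -67.407
C(S) = S**(3/2)*(1 + S) (C(S) = (1 + S)*S**(3/2) = S**(3/2)*(1 + S))
1/(V + C(t(-17, 18))) = 1/(-34445/511 + (-7)**(3/2)*(1 - 7)) = 1/(-34445/511 - 7*I*sqrt(7)*(-6)) = 1/(-34445/511 + 42*I*sqrt(7))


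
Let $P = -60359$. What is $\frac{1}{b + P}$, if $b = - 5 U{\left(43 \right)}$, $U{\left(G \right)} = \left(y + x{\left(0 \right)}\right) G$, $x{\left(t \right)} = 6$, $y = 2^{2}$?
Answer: $- \frac{1}{62509} \approx -1.5998 \cdot 10^{-5}$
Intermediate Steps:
$y = 4$
$U{\left(G \right)} = 10 G$ ($U{\left(G \right)} = \left(4 + 6\right) G = 10 G$)
$b = -2150$ ($b = - 5 \cdot 10 \cdot 43 = \left(-5\right) 430 = -2150$)
$\frac{1}{b + P} = \frac{1}{-2150 - 60359} = \frac{1}{-62509} = - \frac{1}{62509}$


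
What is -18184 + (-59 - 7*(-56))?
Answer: -17851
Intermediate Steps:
-18184 + (-59 - 7*(-56)) = -18184 + (-59 + 392) = -18184 + 333 = -17851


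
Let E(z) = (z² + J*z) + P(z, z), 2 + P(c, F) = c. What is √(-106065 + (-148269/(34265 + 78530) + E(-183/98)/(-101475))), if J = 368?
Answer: I*√23724927426854771260036465/14955940230 ≈ 325.68*I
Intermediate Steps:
P(c, F) = -2 + c
E(z) = -2 + z² + 369*z (E(z) = (z² + 368*z) + (-2 + z) = -2 + z² + 369*z)
√(-106065 + (-148269/(34265 + 78530) + E(-183/98)/(-101475))) = √(-106065 + (-148269/(34265 + 78530) + (-2 + (-183/98)² + 369*(-183/98))/(-101475))) = √(-106065 + (-148269/112795 + (-2 + (-183*1/98)² + 369*(-183*1/98))*(-1/101475))) = √(-106065 + (-148269*1/112795 + (-2 + (-183/98)² + 369*(-183/98))*(-1/101475))) = √(-106065 + (-148269/112795 + (-2 + 33489/9604 - 67527/98)*(-1/101475))) = √(-106065 + (-148269/112795 - 6603365/9604*(-1/101475))) = √(-106065 + (-148269/112795 + 1320673/194913180)) = √(-106065 - 5750123394877/4397046427620) = √(-466378479468910177/4397046427620) = I*√23724927426854771260036465/14955940230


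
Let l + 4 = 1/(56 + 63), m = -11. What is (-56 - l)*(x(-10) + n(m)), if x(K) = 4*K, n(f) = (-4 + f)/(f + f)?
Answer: 5353485/2618 ≈ 2044.9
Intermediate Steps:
n(f) = (-4 + f)/(2*f) (n(f) = (-4 + f)/((2*f)) = (-4 + f)*(1/(2*f)) = (-4 + f)/(2*f))
l = -475/119 (l = -4 + 1/(56 + 63) = -4 + 1/119 = -475/119 ≈ -3.9916)
(-56 - l)*(x(-10) + n(m)) = (-56 - 1*(-475/119))*(4*(-10) + (½)*(-4 - 11)/(-11)) = (-56 + 475/119)*(-40 + (½)*(-1/11)*(-15)) = -6189*(-40 + 15/22)/119 = -6189/119*(-865/22) = 5353485/2618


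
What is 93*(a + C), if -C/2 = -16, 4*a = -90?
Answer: 1767/2 ≈ 883.50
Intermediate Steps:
a = -45/2 (a = (¼)*(-90) = -45/2 ≈ -22.500)
C = 32 (C = -2*(-16) = 32)
93*(a + C) = 93*(-45/2 + 32) = 93*(19/2) = 1767/2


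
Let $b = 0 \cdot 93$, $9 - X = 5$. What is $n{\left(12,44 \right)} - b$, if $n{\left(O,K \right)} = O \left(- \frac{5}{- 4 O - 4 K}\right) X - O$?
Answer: $- \frac{153}{14} \approx -10.929$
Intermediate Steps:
$X = 4$ ($X = 9 - 5 = 4$)
$n{\left(O,K \right)} = - O - \frac{20 O}{- 4 K - 4 O}$ ($n{\left(O,K \right)} = O \left(- \frac{5}{- 4 O - 4 K}\right) 4 - O = O \left(- \frac{5}{- 4 K - 4 O}\right) 4 - O = - \frac{5 O}{- 4 K - 4 O} 4 - O = - \frac{20 O}{- 4 K - 4 O} - O = - O - \frac{20 O}{- 4 K - 4 O}$)
$b = 0$
$n{\left(12,44 \right)} - b = \frac{12 \left(5 - 44 - 12\right)}{44 + 12} - 0 = \frac{12 \left(5 - 44 - 12\right)}{56} + 0 = 12 \cdot \frac{1}{56} \left(-51\right) + 0 = - \frac{153}{14} + 0 = - \frac{153}{14}$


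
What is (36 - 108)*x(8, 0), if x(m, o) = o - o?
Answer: 0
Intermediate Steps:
x(m, o) = 0
(36 - 108)*x(8, 0) = (36 - 108)*0 = -72*0 = 0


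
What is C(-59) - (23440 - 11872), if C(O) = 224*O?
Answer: -24784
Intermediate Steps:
C(-59) - (23440 - 11872) = 224*(-59) - (23440 - 11872) = -13216 - 1*11568 = -13216 - 11568 = -24784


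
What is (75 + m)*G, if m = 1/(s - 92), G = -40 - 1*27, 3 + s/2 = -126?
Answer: -1758683/350 ≈ -5024.8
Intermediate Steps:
s = -258 (s = -6 + 2*(-126) = -6 - 252 = -258)
G = -67 (G = -40 - 27 = -67)
m = -1/350 (m = 1/(-258 - 92) = 1/(-350) = -1/350 ≈ -0.0028571)
(75 + m)*G = (75 - 1/350)*(-67) = (26249/350)*(-67) = -1758683/350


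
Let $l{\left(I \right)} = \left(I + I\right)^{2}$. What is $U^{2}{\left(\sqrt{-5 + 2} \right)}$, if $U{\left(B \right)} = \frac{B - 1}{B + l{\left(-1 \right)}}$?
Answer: $\frac{\left(1 - i \sqrt{3}\right)^{2}}{\left(4 + i \sqrt{3}\right)^{2}} \approx -0.20499 - 0.047979 i$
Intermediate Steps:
$l{\left(I \right)} = 4 I^{2}$ ($l{\left(I \right)} = \left(2 I\right)^{2} = 4 I^{2}$)
$U{\left(B \right)} = \frac{-1 + B}{4 + B}$ ($U{\left(B \right)} = \frac{B - 1}{B + 4 \left(-1\right)^{2}} = \frac{-1 + B}{B + 4 \cdot 1} = \frac{-1 + B}{B + 4} = \frac{-1 + B}{4 + B}$)
$U^{2}{\left(\sqrt{-5 + 2} \right)} = \left(\frac{-1 + \sqrt{-5 + 2}}{4 + \sqrt{-5 + 2}}\right)^{2} = \left(\frac{-1 + \sqrt{-3}}{4 + \sqrt{-3}}\right)^{2} = \left(\frac{-1 + i \sqrt{3}}{4 + i \sqrt{3}}\right)^{2} = \frac{\left(-1 + i \sqrt{3}\right)^{2}}{\left(4 + i \sqrt{3}\right)^{2}}$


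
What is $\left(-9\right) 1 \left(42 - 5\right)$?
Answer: $-333$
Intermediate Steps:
$\left(-9\right) 1 \left(42 - 5\right) = \left(-9\right) 37 = -333$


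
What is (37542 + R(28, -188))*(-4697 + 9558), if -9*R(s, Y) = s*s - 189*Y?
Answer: 1465892882/9 ≈ 1.6288e+8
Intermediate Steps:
R(s, Y) = 21*Y - s²/9 (R(s, Y) = -(s*s - 189*Y)/9 = -(s² - 189*Y)/9 = 21*Y - s²/9)
(37542 + R(28, -188))*(-4697 + 9558) = (37542 + (21*(-188) - ⅑*28²))*(-4697 + 9558) = (37542 + (-3948 - ⅑*784))*4861 = (37542 + (-3948 - 784/9))*4861 = (37542 - 36316/9)*4861 = (301562/9)*4861 = 1465892882/9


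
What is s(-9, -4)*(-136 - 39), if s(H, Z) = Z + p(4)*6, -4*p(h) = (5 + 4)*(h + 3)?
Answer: 34475/2 ≈ 17238.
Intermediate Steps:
p(h) = -27/4 - 9*h/4 (p(h) = -(5 + 4)*(h + 3)/4 = -9*(3 + h)/4 = -(27 + 9*h)/4 = -27/4 - 9*h/4)
s(H, Z) = -189/2 + Z (s(H, Z) = Z + (-27/4 - 9/4*4)*6 = Z + (-27/4 - 9)*6 = Z - 63/4*6 = Z - 189/2 = -189/2 + Z)
s(-9, -4)*(-136 - 39) = (-189/2 - 4)*(-136 - 39) = -197/2*(-175) = 34475/2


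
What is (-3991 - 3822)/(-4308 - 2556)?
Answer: 601/528 ≈ 1.1383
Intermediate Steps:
(-3991 - 3822)/(-4308 - 2556) = -7813/(-6864) = -7813*(-1/6864) = 601/528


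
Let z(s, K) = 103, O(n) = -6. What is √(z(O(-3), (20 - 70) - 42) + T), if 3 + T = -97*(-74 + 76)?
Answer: I*√94 ≈ 9.6954*I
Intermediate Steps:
T = -197 (T = -3 - 97*(-74 + 76) = -3 - 97*2 = -3 - 194 = -197)
√(z(O(-3), (20 - 70) - 42) + T) = √(103 - 197) = √(-94) = I*√94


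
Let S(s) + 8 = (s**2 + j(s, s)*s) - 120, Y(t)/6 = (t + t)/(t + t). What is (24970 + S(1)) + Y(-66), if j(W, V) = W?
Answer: 24850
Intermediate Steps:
Y(t) = 6 (Y(t) = 6*((t + t)/(t + t)) = 6*((2*t)/((2*t))) = 6*((2*t)*(1/(2*t))) = 6*1 = 6)
S(s) = -128 + 2*s**2 (S(s) = -8 + ((s**2 + s*s) - 120) = -8 + ((s**2 + s**2) - 120) = -8 + (2*s**2 - 120) = -8 + (-120 + 2*s**2) = -128 + 2*s**2)
(24970 + S(1)) + Y(-66) = (24970 + (-128 + 2*1**2)) + 6 = (24970 + (-128 + 2*1)) + 6 = (24970 + (-128 + 2)) + 6 = (24970 - 126) + 6 = 24844 + 6 = 24850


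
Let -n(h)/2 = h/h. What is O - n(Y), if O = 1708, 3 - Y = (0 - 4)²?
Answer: 1710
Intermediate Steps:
Y = -13 (Y = 3 - (0 - 4)² = 3 - 1*(-4)² = 3 - 1*16 = 3 - 16 = -13)
n(h) = -2 (n(h) = -2*h/h = -2*1 = -2)
O - n(Y) = 1708 - 1*(-2) = 1708 + 2 = 1710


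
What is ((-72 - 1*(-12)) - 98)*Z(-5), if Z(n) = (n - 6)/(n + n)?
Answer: -869/5 ≈ -173.80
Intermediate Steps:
Z(n) = (-6 + n)/(2*n) (Z(n) = (-6 + n)/((2*n)) = (-6 + n)*(1/(2*n)) = (-6 + n)/(2*n))
((-72 - 1*(-12)) - 98)*Z(-5) = ((-72 - 1*(-12)) - 98)*((½)*(-6 - 5)/(-5)) = ((-72 + 12) - 98)*((½)*(-⅕)*(-11)) = (-60 - 98)*(11/10) = -158*11/10 = -869/5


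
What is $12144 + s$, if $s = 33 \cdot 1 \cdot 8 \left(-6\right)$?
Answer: $10560$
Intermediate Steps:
$s = -1584$ ($s = 33 \cdot 8 \left(-6\right) = 264 \left(-6\right) = -1584$)
$12144 + s = 12144 - 1584 = 10560$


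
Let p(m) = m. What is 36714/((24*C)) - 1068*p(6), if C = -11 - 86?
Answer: -2492423/388 ≈ -6423.8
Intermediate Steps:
C = -97
36714/((24*C)) - 1068*p(6) = 36714/((24*(-97))) - 1068*6 = 36714/(-2328) - 6408 = 36714*(-1/2328) - 6408 = -6119/388 - 6408 = -2492423/388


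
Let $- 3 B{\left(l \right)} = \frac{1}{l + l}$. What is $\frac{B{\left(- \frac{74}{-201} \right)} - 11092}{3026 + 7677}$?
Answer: $- \frac{1641683}{1584044} \approx -1.0364$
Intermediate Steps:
$B{\left(l \right)} = - \frac{1}{6 l}$ ($B{\left(l \right)} = - \frac{1}{3 \left(l + l\right)} = - \frac{1}{3 \cdot 2 l} = - \frac{\frac{1}{2} \frac{1}{l}}{3} = - \frac{1}{6 l}$)
$\frac{B{\left(- \frac{74}{-201} \right)} - 11092}{3026 + 7677} = \frac{- \frac{1}{6 \left(- \frac{74}{-201}\right)} - 11092}{3026 + 7677} = \frac{- \frac{1}{6 \left(\left(-74\right) \left(- \frac{1}{201}\right)\right)} - 11092}{10703} = \left(- \frac{1}{6 \cdot \frac{74}{201}} - 11092\right) \frac{1}{10703} = \left(\left(- \frac{1}{6}\right) \frac{201}{74} - 11092\right) \frac{1}{10703} = \left(- \frac{67}{148} - 11092\right) \frac{1}{10703} = \left(- \frac{1641683}{148}\right) \frac{1}{10703} = - \frac{1641683}{1584044}$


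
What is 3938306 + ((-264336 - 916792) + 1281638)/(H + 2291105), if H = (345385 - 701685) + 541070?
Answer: 1950150693652/495175 ≈ 3.9383e+6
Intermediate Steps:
H = 184770 (H = -356300 + 541070 = 184770)
3938306 + ((-264336 - 916792) + 1281638)/(H + 2291105) = 3938306 + ((-264336 - 916792) + 1281638)/(184770 + 2291105) = 3938306 + (-1181128 + 1281638)/2475875 = 3938306 + 100510*(1/2475875) = 3938306 + 20102/495175 = 1950150693652/495175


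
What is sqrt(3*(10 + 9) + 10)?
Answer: sqrt(67) ≈ 8.1853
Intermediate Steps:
sqrt(3*(10 + 9) + 10) = sqrt(3*19 + 10) = sqrt(57 + 10) = sqrt(67)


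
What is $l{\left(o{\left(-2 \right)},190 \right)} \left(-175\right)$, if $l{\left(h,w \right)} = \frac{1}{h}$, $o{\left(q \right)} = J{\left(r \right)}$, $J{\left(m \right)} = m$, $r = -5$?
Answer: $35$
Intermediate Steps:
$o{\left(q \right)} = -5$
$l{\left(o{\left(-2 \right)},190 \right)} \left(-175\right) = \frac{1}{-5} \left(-175\right) = \left(- \frac{1}{5}\right) \left(-175\right) = 35$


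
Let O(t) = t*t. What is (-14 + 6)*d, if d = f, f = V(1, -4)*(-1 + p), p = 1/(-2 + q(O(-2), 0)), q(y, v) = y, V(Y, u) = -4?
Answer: -16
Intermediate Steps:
O(t) = t²
p = ½ (p = 1/(-2 + (-2)²) = 1/(-2 + 4) = 1/2 = ½ ≈ 0.50000)
f = 2 (f = -4*(-1 + ½) = -4*(-½) = 2)
d = 2
(-14 + 6)*d = (-14 + 6)*2 = -8*2 = -16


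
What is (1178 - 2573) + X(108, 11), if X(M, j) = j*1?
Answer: -1384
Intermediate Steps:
X(M, j) = j
(1178 - 2573) + X(108, 11) = (1178 - 2573) + 11 = -1395 + 11 = -1384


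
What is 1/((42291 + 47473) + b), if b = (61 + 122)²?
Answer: 1/123253 ≈ 8.1134e-6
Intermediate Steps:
b = 33489 (b = 183² = 33489)
1/((42291 + 47473) + b) = 1/((42291 + 47473) + 33489) = 1/(89764 + 33489) = 1/123253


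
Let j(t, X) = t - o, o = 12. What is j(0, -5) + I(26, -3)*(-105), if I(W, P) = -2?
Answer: 198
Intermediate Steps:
j(t, X) = -12 + t (j(t, X) = t - 1*12 = t - 12 = -12 + t)
j(0, -5) + I(26, -3)*(-105) = (-12 + 0) - 2*(-105) = -12 + 210 = 198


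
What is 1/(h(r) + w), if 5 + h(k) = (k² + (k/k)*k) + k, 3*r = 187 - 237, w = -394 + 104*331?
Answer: 9/308425 ≈ 2.9181e-5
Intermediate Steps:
w = 34030 (w = -394 + 34424 = 34030)
r = -50/3 (r = (187 - 237)/3 = (⅓)*(-50) = -50/3 ≈ -16.667)
h(k) = -5 + k² + 2*k (h(k) = -5 + ((k² + (k/k)*k) + k) = -5 + ((k² + 1*k) + k) = -5 + ((k² + k) + k) = -5 + ((k + k²) + k) = -5 + (k² + 2*k) = -5 + k² + 2*k)
1/(h(r) + w) = 1/((-5 + (-50/3)² + 2*(-50/3)) + 34030) = 1/((-5 + 2500/9 - 100/3) + 34030) = 1/(2155/9 + 34030) = 1/(308425/9) = 9/308425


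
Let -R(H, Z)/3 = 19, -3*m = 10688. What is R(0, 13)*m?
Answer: 203072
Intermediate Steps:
m = -10688/3 (m = -⅓*10688 = -10688/3 ≈ -3562.7)
R(H, Z) = -57 (R(H, Z) = -3*19 = -57)
R(0, 13)*m = -57*(-10688/3) = 203072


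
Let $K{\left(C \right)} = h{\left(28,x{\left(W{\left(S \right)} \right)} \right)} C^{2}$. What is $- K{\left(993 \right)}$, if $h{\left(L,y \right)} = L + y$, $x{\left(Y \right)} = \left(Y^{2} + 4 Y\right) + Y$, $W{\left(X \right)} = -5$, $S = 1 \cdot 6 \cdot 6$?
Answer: $-27609372$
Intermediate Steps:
$S = 36$ ($S = 6 \cdot 6 = 36$)
$x{\left(Y \right)} = Y^{2} + 5 Y$
$K{\left(C \right)} = 28 C^{2}$ ($K{\left(C \right)} = \left(28 - 5 \left(5 - 5\right)\right) C^{2} = \left(28 - 0\right) C^{2} = \left(28 + 0\right) C^{2} = 28 C^{2}$)
$- K{\left(993 \right)} = - 28 \cdot 993^{2} = - 28 \cdot 986049 = \left(-1\right) 27609372 = -27609372$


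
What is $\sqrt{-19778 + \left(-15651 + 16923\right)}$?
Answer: $i \sqrt{18506} \approx 136.04 i$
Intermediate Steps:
$\sqrt{-19778 + \left(-15651 + 16923\right)} = \sqrt{-19778 + 1272} = \sqrt{-18506} = i \sqrt{18506}$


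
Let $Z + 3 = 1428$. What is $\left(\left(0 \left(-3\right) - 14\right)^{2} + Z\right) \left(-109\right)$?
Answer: $-176689$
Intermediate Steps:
$Z = 1425$ ($Z = -3 + 1428 = 1425$)
$\left(\left(0 \left(-3\right) - 14\right)^{2} + Z\right) \left(-109\right) = \left(\left(0 \left(-3\right) - 14\right)^{2} + 1425\right) \left(-109\right) = \left(\left(0 - 14\right)^{2} + 1425\right) \left(-109\right) = \left(\left(-14\right)^{2} + 1425\right) \left(-109\right) = \left(196 + 1425\right) \left(-109\right) = 1621 \left(-109\right) = -176689$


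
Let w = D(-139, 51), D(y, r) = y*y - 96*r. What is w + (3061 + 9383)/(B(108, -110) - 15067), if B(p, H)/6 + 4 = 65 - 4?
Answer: 212395681/14725 ≈ 14424.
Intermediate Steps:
B(p, H) = 342 (B(p, H) = -24 + 6*(65 - 4) = -24 + 6*61 = -24 + 366 = 342)
D(y, r) = y² - 96*r
w = 14425 (w = (-139)² - 96*51 = 19321 - 4896 = 14425)
w + (3061 + 9383)/(B(108, -110) - 15067) = 14425 + (3061 + 9383)/(342 - 15067) = 14425 + 12444/(-14725) = 14425 + 12444*(-1/14725) = 14425 - 12444/14725 = 212395681/14725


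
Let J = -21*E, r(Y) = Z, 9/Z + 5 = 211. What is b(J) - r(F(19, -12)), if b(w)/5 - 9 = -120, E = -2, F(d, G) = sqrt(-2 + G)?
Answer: -114339/206 ≈ -555.04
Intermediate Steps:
Z = 9/206 (Z = 9/(-5 + 211) = 9/206 ≈ 0.043689)
r(Y) = 9/206
J = 42 (J = -21*(-2) = 42)
b(w) = -555 (b(w) = 45 + 5*(-120) = 45 - 600 = -555)
b(J) - r(F(19, -12)) = -555 - 1*9/206 = -555 - 9/206 = -114339/206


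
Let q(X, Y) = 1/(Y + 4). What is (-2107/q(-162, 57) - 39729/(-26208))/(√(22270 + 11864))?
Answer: -1122798629*√34134/298194624 ≈ -695.66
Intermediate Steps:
q(X, Y) = 1/(4 + Y)
(-2107/q(-162, 57) - 39729/(-26208))/(√(22270 + 11864)) = (-2107/(1/(4 + 57)) - 39729/(-26208))/(√(22270 + 11864)) = (-2107/(1/61) - 39729*(-1/26208))/(√34134) = (-2107/1/61 + 13243/8736)*(√34134/34134) = (-2107*61 + 13243/8736)*(√34134/34134) = (-128527 + 13243/8736)*(√34134/34134) = -1122798629*√34134/298194624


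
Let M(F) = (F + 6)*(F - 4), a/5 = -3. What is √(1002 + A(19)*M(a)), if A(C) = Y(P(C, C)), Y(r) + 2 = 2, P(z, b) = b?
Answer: √1002 ≈ 31.654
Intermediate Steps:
a = -15 (a = 5*(-3) = -15)
M(F) = (-4 + F)*(6 + F) (M(F) = (6 + F)*(-4 + F) = (-4 + F)*(6 + F))
Y(r) = 0 (Y(r) = -2 + 2 = 0)
A(C) = 0
√(1002 + A(19)*M(a)) = √(1002 + 0*(-24 + (-15)² + 2*(-15))) = √(1002 + 0*(-24 + 225 - 30)) = √(1002 + 0*171) = √(1002 + 0) = √1002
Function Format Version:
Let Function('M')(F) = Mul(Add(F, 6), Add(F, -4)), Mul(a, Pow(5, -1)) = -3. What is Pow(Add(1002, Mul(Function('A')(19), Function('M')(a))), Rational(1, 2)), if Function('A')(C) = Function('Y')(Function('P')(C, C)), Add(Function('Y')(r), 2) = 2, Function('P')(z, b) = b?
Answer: Pow(1002, Rational(1, 2)) ≈ 31.654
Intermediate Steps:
a = -15 (a = Mul(5, -3) = -15)
Function('M')(F) = Mul(Add(-4, F), Add(6, F)) (Function('M')(F) = Mul(Add(6, F), Add(-4, F)) = Mul(Add(-4, F), Add(6, F)))
Function('Y')(r) = 0 (Function('Y')(r) = Add(-2, 2) = 0)
Function('A')(C) = 0
Pow(Add(1002, Mul(Function('A')(19), Function('M')(a))), Rational(1, 2)) = Pow(Add(1002, Mul(0, Add(-24, Pow(-15, 2), Mul(2, -15)))), Rational(1, 2)) = Pow(Add(1002, Mul(0, Add(-24, 225, -30))), Rational(1, 2)) = Pow(Add(1002, Mul(0, 171)), Rational(1, 2)) = Pow(Add(1002, 0), Rational(1, 2)) = Pow(1002, Rational(1, 2))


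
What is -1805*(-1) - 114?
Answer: 1691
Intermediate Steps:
-1805*(-1) - 114 = -361*(-5) - 114 = 1805 - 114 = 1691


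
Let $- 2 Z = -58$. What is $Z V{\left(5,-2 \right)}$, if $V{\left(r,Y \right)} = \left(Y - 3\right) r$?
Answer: $-725$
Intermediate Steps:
$Z = 29$ ($Z = \left(- \frac{1}{2}\right) \left(-58\right) = 29$)
$V{\left(r,Y \right)} = r \left(-3 + Y\right)$ ($V{\left(r,Y \right)} = \left(-3 + Y\right) r = r \left(-3 + Y\right)$)
$Z V{\left(5,-2 \right)} = 29 \cdot 5 \left(-3 - 2\right) = 29 \cdot 5 \left(-5\right) = 29 \left(-25\right) = -725$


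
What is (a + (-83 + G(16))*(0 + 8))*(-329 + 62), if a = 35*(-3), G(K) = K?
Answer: 171147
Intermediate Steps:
a = -105
(a + (-83 + G(16))*(0 + 8))*(-329 + 62) = (-105 + (-83 + 16)*(0 + 8))*(-329 + 62) = (-105 - 67*8)*(-267) = (-105 - 536)*(-267) = -641*(-267) = 171147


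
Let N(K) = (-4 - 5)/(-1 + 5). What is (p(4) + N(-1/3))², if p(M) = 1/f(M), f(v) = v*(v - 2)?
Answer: 289/64 ≈ 4.5156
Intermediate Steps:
N(K) = -9/4
f(v) = v*(-2 + v)
p(M) = 1/(M*(-2 + M))
(p(4) + N(-1/3))² = (1/(4*(-2 + 4)) - 9/4)² = ((¼)/2 - 9/4)² = ((¼)*(½) - 9/4)² = (⅛ - 9/4)² = (-17/8)² = 289/64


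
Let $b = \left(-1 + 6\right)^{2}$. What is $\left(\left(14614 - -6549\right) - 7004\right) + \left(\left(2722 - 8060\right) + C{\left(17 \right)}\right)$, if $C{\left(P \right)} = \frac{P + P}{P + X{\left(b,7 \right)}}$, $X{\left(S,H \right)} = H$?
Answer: $\frac{105869}{12} \approx 8822.4$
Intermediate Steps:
$b = 25$ ($b = 5^{2} = 25$)
$C{\left(P \right)} = \frac{2 P}{7 + P}$ ($C{\left(P \right)} = \frac{P + P}{P + 7} = \frac{2 P}{7 + P}$)
$\left(\left(14614 - -6549\right) - 7004\right) + \left(\left(2722 - 8060\right) + C{\left(17 \right)}\right) = \left(\left(14614 - -6549\right) - 7004\right) + \left(\left(2722 - 8060\right) + 2 \cdot 17 \frac{1}{7 + 17}\right) = \left(\left(14614 + 6549\right) - 7004\right) - \left(5338 - \frac{34}{24}\right) = \left(21163 - 7004\right) - \left(5338 - \frac{17}{12}\right) = 14159 + \left(-5338 + \frac{17}{12}\right) = 14159 - \frac{64039}{12} = \frac{105869}{12}$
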